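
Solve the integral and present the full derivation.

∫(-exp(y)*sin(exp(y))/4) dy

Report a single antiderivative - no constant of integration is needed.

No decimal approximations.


Step 1. Substitute u = exp(y), turning ∫(-exp(y)*sin(exp(y))/4) dy into ∫(-sin(u)/4) du: now ∫(-sin(u)/4) du.
Step 2. Evaluate the standard form: now cos(u)/4.
Step 3. Substitute back u = exp(y): now cos(exp(y))/4.
Answer: cos(exp(y))/4.


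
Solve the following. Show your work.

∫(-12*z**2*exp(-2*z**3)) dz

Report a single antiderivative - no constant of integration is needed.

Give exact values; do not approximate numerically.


Step 1. Substitute u = z**3, turning ∫(-12*z**2*exp(-2*z**3)) dz into ∫(-4*exp(-2*u)) du: now ∫(-4*exp(-2*u)) du.
Step 2. Evaluate the standard form: now 2*exp(-2*u).
Step 3. Substitute back u = z**3: now 2*exp(-2*z**3).
Answer: 2*exp(-2*z**3).


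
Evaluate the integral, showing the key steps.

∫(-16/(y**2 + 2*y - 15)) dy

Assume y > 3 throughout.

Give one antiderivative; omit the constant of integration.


Step 1. Decompose ∫(-16/(y**2 + 2*y - 15)) dy by partial fractions, -16/(y**2 + 2*y - 15) = 2/(y + 5) - 2/(y - 3): now ∫(-2/(y - 3)) dy + ∫(2/(y + 5)) dy.
Step 2. Evaluate the standard form [assuming y > -5]: now 2*log(y + 5) + ∫(-2/(y - 3)) dy.
Step 3. Evaluate the standard form [assuming y > 3]: now -2*log(y - 3) + 2*log(y + 5).
Answer: -2*log(y - 3) + 2*log(y + 5).


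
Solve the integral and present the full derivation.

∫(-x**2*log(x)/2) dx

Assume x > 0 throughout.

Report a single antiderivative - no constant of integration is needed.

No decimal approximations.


Step 1. Integrate ∫(-x**2*log(x)/2) dx by parts with u = log(x), dv = (-x**2/2) dx, so v = -x**3/6 [assuming x > 0]: now -x**3*log(x)/6 + ∫(x**2/6) dx.
Step 2. Evaluate the standard form: now -x**3*log(x)/6 + x**3/18.
Answer: -x**3*log(x)/6 + x**3/18.


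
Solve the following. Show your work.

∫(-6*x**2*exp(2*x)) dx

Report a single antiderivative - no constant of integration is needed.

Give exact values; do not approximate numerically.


Step 1. Integrate ∫(-6*x**2*exp(2*x)) dx by parts with u = x**2, dv = (-6*exp(2*x)) dx, so v = -3*exp(2*x): now -3*x**2*exp(2*x) + ∫(6*x*exp(2*x)) dx.
Step 2. Integrate ∫(6*x*exp(2*x)) dx by parts with u = x, dv = (6*exp(2*x)) dx, so v = 3*exp(2*x): now -3*x**2*exp(2*x) + 3*x*exp(2*x) + ∫(-3*exp(2*x)) dx.
Step 3. Evaluate the standard form: now -3*x**2*exp(2*x) + 3*x*exp(2*x) - 3*exp(2*x)/2.
Answer: -3*x**2*exp(2*x) + 3*x*exp(2*x) - 3*exp(2*x)/2.


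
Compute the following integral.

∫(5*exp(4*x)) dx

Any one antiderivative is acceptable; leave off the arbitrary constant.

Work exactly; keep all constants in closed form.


Answer: 5*exp(4*x)/4.


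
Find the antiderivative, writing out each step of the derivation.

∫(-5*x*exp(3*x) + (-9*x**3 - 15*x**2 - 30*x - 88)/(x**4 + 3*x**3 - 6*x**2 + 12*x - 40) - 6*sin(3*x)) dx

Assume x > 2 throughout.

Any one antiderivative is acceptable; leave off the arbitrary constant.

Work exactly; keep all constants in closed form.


Step 1. Rewrite: now ∫(-5*x*exp(3*x)) dx + ∫((-9*x**3 - 15*x**2 - 30*x - 88)/(x**4 + 3*x**3 - 6*x**2 + 12*x - 40)) dx + ∫(-6*sin(3*x)) dx.
Step 2. Decompose ∫((-9*x**3 - 15*x**2 - 30*x - 88)/(x**4 + 3*x**3 - 6*x**2 + 12*x - 40)) dx by partial fractions, (-9*x**3 - 15*x**2 - 30*x - 88)/(x**4 + 3*x**3 - 6*x**2 + 12*x - 40) = 2/(x**2 + 4) - 4/(x + 5) - 5/(x - 2): now ∫(-5*x*exp(3*x)) dx + ∫(-5/(x - 2)) dx + ∫(-4/(x + 5)) dx + ∫(2/(x**2 + 4)) dx + ∫(-6*sin(3*x)) dx.
Step 3. Evaluate the standard form [assuming x > -5]: now -4*log(x + 5) + ∫(-5*x*exp(3*x)) dx + ∫(-5/(x - 2)) dx + ∫(2/(x**2 + 4)) dx + ∫(-6*sin(3*x)) dx.
Step 4. Evaluate the standard form [assuming x > 2]: now -5*log(x - 2) - 4*log(x + 5) + ∫(-5*x*exp(3*x)) dx + ∫(2/(x**2 + 4)) dx + ∫(-6*sin(3*x)) dx.
Step 5. Evaluate the standard form: now -5*log(x - 2) - 4*log(x + 5) + atan(x/2) + ∫(-5*x*exp(3*x)) dx + ∫(-6*sin(3*x)) dx.
Step 6. Integrate ∫(-5*x*exp(3*x)) dx by parts with u = x, dv = (-5*exp(3*x)) dx, so v = -5*exp(3*x)/3: now -5*x*exp(3*x)/3 - 5*log(x - 2) - 4*log(x + 5) + atan(x/2) + ∫(5*exp(3*x)/3) dx + ∫(-6*sin(3*x)) dx.
Step 7. Evaluate the standard form: now -5*x*exp(3*x)/3 + 5*exp(3*x)/9 - 5*log(x - 2) - 4*log(x + 5) + atan(x/2) + ∫(-6*sin(3*x)) dx.
Step 8. Evaluate the standard form: now -5*x*exp(3*x)/3 + 5*exp(3*x)/9 - 5*log(x - 2) - 4*log(x + 5) + 2*cos(3*x) + atan(x/2).
Answer: -5*x*exp(3*x)/3 + 5*exp(3*x)/9 - 5*log(x - 2) - 4*log(x + 5) + 2*cos(3*x) + atan(x/2).


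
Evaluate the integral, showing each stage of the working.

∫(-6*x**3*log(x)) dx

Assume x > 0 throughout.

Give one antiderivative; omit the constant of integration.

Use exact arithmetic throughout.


Step 1. Integrate ∫(-6*x**3*log(x)) dx by parts with u = log(x), dv = (-6*x**3) dx, so v = -3*x**4/2 [assuming x > 0]: now -3*x**4*log(x)/2 + ∫(3*x**3/2) dx.
Step 2. Evaluate the standard form: now -3*x**4*log(x)/2 + 3*x**4/8.
Answer: -3*x**4*log(x)/2 + 3*x**4/8.


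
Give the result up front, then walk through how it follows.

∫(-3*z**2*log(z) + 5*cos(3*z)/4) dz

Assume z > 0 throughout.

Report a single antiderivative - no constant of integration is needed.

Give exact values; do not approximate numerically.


The answer is -z**3*log(z) + z**3/3 + 5*sin(3*z)/12.
Step 1. Rewrite: now ∫(-3*z**2*log(z)) dz + ∫(5*cos(3*z)/4) dz.
Step 2. Evaluate the standard form: now 5*sin(3*z)/12 + ∫(-3*z**2*log(z)) dz.
Step 3. Integrate ∫(-3*z**2*log(z)) dz by parts with u = log(z), dv = (-3*z**2) dz, so v = -z**3 [assuming z > 0]: now -z**3*log(z) + 5*sin(3*z)/12 + ∫(z**2) dz.
Step 4. Evaluate the standard form: now -z**3*log(z) + z**3/3 + 5*sin(3*z)/12.
Answer: -z**3*log(z) + z**3/3 + 5*sin(3*z)/12.


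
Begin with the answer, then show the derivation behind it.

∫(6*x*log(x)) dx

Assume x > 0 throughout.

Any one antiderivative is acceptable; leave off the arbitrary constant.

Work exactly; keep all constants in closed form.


The answer is 3*x**2*log(x) - 3*x**2/2.
Step 1. Integrate ∫(6*x*log(x)) dx by parts with u = log(x), dv = (6*x) dx, so v = 3*x**2 [assuming x > 0]: now 3*x**2*log(x) + ∫(-3*x) dx.
Step 2. Evaluate the standard form: now 3*x**2*log(x) - 3*x**2/2.
Answer: 3*x**2*log(x) - 3*x**2/2.


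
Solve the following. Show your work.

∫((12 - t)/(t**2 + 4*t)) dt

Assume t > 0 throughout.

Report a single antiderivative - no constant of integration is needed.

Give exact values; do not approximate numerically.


Step 1. Decompose ∫((12 - t)/(t**2 + 4*t)) dt by partial fractions, (12 - t)/(t**2 + 4*t) = -4/(t + 4) + 3/t: now ∫(3/t) dt + ∫(-4/(t + 4)) dt.
Step 2. Evaluate the standard form [assuming t > -4]: now -4*log(t + 4) + ∫(3/t) dt.
Step 3. Evaluate the standard form [assuming t > 0]: now 3*log(t) - 4*log(t + 4).
Answer: 3*log(t) - 4*log(t + 4).


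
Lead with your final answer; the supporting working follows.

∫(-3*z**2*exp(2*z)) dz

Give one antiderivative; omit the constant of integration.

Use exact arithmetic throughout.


The answer is -3*z**2*exp(2*z)/2 + 3*z*exp(2*z)/2 - 3*exp(2*z)/4.
Step 1. Integrate ∫(-3*z**2*exp(2*z)) dz by parts with u = z**2, dv = (-3*exp(2*z)) dz, so v = -3*exp(2*z)/2: now -3*z**2*exp(2*z)/2 + ∫(3*z*exp(2*z)) dz.
Step 2. Integrate ∫(3*z*exp(2*z)) dz by parts with u = z, dv = (3*exp(2*z)) dz, so v = 3*exp(2*z)/2: now -3*z**2*exp(2*z)/2 + 3*z*exp(2*z)/2 + ∫(-3*exp(2*z)/2) dz.
Step 3. Evaluate the standard form: now -3*z**2*exp(2*z)/2 + 3*z*exp(2*z)/2 - 3*exp(2*z)/4.
Answer: -3*z**2*exp(2*z)/2 + 3*z*exp(2*z)/2 - 3*exp(2*z)/4.


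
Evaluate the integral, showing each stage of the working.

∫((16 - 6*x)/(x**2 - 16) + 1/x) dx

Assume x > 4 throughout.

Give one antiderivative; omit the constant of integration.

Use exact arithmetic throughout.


Step 1. Rewrite: now ∫(1/x) dx + ∫((16 - 6*x)/(x**2 - 16)) dx.
Step 2. Evaluate the standard form [assuming x > 0]: now log(x) + ∫((16 - 6*x)/(x**2 - 16)) dx.
Step 3. Decompose ∫((16 - 6*x)/(x**2 - 16)) dx by partial fractions, (16 - 6*x)/(x**2 - 16) = -5/(x + 4) - 1/(x - 4): now log(x) + ∫(-1/(x - 4)) dx + ∫(-5/(x + 4)) dx.
Step 4. Evaluate the standard form [assuming x > 4]: now log(x) - log(x - 4) + ∫(-5/(x + 4)) dx.
Step 5. Evaluate the standard form [assuming x > -4]: now log(x) - log(x - 4) - 5*log(x + 4).
Answer: log(x) - log(x - 4) - 5*log(x + 4).


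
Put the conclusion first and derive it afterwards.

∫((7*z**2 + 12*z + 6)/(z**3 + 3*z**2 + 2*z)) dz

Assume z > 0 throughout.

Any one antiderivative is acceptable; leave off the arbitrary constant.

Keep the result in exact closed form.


The answer is 3*log(z) - log(z + 1) + 5*log(z + 2).
Step 1. Decompose ∫((7*z**2 + 12*z + 6)/(z**3 + 3*z**2 + 2*z)) dz by partial fractions, (7*z**2 + 12*z + 6)/(z**3 + 3*z**2 + 2*z) = 5/(z + 2) - 1/(z + 1) + 3/z: now ∫(3/z) dz + ∫(-1/(z + 1)) dz + ∫(5/(z + 2)) dz.
Step 2. Evaluate the standard form [assuming z > 0]: now 3*log(z) + ∫(-1/(z + 1)) dz + ∫(5/(z + 2)) dz.
Step 3. Evaluate the standard form [assuming z > -1]: now 3*log(z) - log(z + 1) + ∫(5/(z + 2)) dz.
Step 4. Evaluate the standard form [assuming z > -2]: now 3*log(z) - log(z + 1) + 5*log(z + 2).
Answer: 3*log(z) - log(z + 1) + 5*log(z + 2).


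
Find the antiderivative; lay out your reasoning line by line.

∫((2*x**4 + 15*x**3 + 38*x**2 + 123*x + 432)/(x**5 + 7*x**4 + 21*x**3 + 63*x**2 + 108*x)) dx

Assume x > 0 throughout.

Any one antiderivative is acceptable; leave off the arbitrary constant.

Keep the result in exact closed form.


Step 1. Decompose ∫((2*x**4 + 15*x**3 + 38*x**2 + 123*x + 432)/(x**5 + 7*x**4 + 21*x**3 + 63*x**2 + 108*x)) dx by partial fractions, (2*x**4 + 15*x**3 + 38*x**2 + 123*x + 432)/(x**5 + 7*x**4 + 21*x**3 + 63*x**2 + 108*x) = -4/(x**2 + 9) + 1/(x + 4) - 3/(x + 3) + 4/x: now ∫(4/x) dx + ∫(-3/(x + 3)) dx + ∫(1/(x + 4)) dx + ∫(-4/(x**2 + 9)) dx.
Step 2. Evaluate the standard form [assuming x > -4]: now log(x + 4) + ∫(4/x) dx + ∫(-3/(x + 3)) dx + ∫(-4/(x**2 + 9)) dx.
Step 3. Evaluate the standard form [assuming x > -3]: now -3*log(x + 3) + log(x + 4) + ∫(4/x) dx + ∫(-4/(x**2 + 9)) dx.
Step 4. Evaluate the standard form [assuming x > 0]: now 4*log(x) - 3*log(x + 3) + log(x + 4) + ∫(-4/(x**2 + 9)) dx.
Step 5. Evaluate the standard form: now 4*log(x) - 3*log(x + 3) + log(x + 4) - 4*atan(x/3)/3.
Answer: 4*log(x) - 3*log(x + 3) + log(x + 4) - 4*atan(x/3)/3.


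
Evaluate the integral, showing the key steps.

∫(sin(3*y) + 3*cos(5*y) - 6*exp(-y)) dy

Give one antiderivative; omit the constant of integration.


Step 1. Rewrite: now ∫(-6*exp(-y)) dy + ∫(sin(3*y)) dy + ∫(3*cos(5*y)) dy.
Step 2. Evaluate the standard form: now ∫(sin(3*y)) dy + ∫(3*cos(5*y)) dy + 6*exp(-y).
Step 3. Evaluate the standard form: now 3*sin(5*y)/5 + ∫(sin(3*y)) dy + 6*exp(-y).
Step 4. Evaluate the standard form: now 3*sin(5*y)/5 - cos(3*y)/3 + 6*exp(-y).
Answer: 3*sin(5*y)/5 - cos(3*y)/3 + 6*exp(-y).


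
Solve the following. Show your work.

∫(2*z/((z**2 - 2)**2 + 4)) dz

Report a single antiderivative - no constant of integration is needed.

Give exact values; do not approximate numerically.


Step 1. Substitute u = z**2 - 2, turning ∫(2*z/((z**2 - 2)**2 + 4)) dz into ∫(1/(u**2 + 4)) du: now ∫(1/(u**2 + 4)) du.
Step 2. Evaluate the standard form: now atan(u/2)/2.
Step 3. Substitute back u = z**2 - 2: now atan(z**2/2 - 1)/2.
Answer: atan(z**2/2 - 1)/2.


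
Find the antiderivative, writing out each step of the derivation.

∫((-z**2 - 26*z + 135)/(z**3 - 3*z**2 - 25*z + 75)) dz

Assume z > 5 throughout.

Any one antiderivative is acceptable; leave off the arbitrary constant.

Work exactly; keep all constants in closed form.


Step 1. Decompose ∫((-z**2 - 26*z + 135)/(z**3 - 3*z**2 - 25*z + 75)) dz by partial fractions, (-z**2 - 26*z + 135)/(z**3 - 3*z**2 - 25*z + 75) = 3/(z + 5) - 3/(z - 3) - 1/(z - 5): now ∫(-1/(z - 5)) dz + ∫(-3/(z - 3)) dz + ∫(3/(z + 5)) dz.
Step 2. Evaluate the standard form [assuming z > -5]: now 3*log(z + 5) + ∫(-1/(z - 5)) dz + ∫(-3/(z - 3)) dz.
Step 3. Evaluate the standard form [assuming z > 5]: now -log(z - 5) + 3*log(z + 5) + ∫(-3/(z - 3)) dz.
Step 4. Evaluate the standard form [assuming z > 3]: now -log(z - 5) - 3*log(z - 3) + 3*log(z + 5).
Answer: -log(z - 5) - 3*log(z - 3) + 3*log(z + 5).


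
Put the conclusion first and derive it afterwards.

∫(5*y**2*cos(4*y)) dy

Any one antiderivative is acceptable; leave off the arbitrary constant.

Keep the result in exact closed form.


The answer is 5*y**2*sin(4*y)/4 + 5*y*cos(4*y)/8 - 5*sin(4*y)/32.
Step 1. Integrate ∫(5*y**2*cos(4*y)) dy by parts with u = y**2, dv = (5*cos(4*y)) dy, so v = 5*sin(4*y)/4: now 5*y**2*sin(4*y)/4 + ∫(-5*y*sin(4*y)/2) dy.
Step 2. Integrate ∫(-5*y*sin(4*y)/2) dy by parts with u = y, dv = (-5*sin(4*y)/2) dy, so v = 5*cos(4*y)/8: now 5*y**2*sin(4*y)/4 + 5*y*cos(4*y)/8 + ∫(-5*cos(4*y)/8) dy.
Step 3. Evaluate the standard form: now 5*y**2*sin(4*y)/4 + 5*y*cos(4*y)/8 - 5*sin(4*y)/32.
Answer: 5*y**2*sin(4*y)/4 + 5*y*cos(4*y)/8 - 5*sin(4*y)/32.


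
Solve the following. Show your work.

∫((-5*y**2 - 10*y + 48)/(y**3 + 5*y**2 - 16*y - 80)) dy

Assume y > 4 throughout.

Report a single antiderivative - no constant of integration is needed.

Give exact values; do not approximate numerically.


Step 1. Decompose ∫((-5*y**2 - 10*y + 48)/(y**3 + 5*y**2 - 16*y - 80)) dy by partial fractions, (-5*y**2 - 10*y + 48)/(y**3 + 5*y**2 - 16*y - 80) = -3/(y + 5) - 1/(y + 4) - 1/(y - 4): now ∫(-1/(y - 4)) dy + ∫(-1/(y + 4)) dy + ∫(-3/(y + 5)) dy.
Step 2. Evaluate the standard form [assuming y > -4]: now -log(y + 4) + ∫(-1/(y - 4)) dy + ∫(-3/(y + 5)) dy.
Step 3. Evaluate the standard form [assuming y > 4]: now -log(y - 4) - log(y + 4) + ∫(-3/(y + 5)) dy.
Step 4. Evaluate the standard form [assuming y > -5]: now -log(y - 4) - log(y + 4) - 3*log(y + 5).
Answer: -log(y - 4) - log(y + 4) - 3*log(y + 5).


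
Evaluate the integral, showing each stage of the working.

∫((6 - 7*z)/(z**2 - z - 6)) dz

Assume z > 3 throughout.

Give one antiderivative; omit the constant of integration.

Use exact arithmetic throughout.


Step 1. Decompose ∫((6 - 7*z)/(z**2 - z - 6)) dz by partial fractions, (6 - 7*z)/(z**2 - z - 6) = -4/(z + 2) - 3/(z - 3): now ∫(-3/(z - 3)) dz + ∫(-4/(z + 2)) dz.
Step 2. Evaluate the standard form [assuming z > -2]: now -4*log(z + 2) + ∫(-3/(z - 3)) dz.
Step 3. Evaluate the standard form [assuming z > 3]: now -3*log(z - 3) - 4*log(z + 2).
Answer: -3*log(z - 3) - 4*log(z + 2).


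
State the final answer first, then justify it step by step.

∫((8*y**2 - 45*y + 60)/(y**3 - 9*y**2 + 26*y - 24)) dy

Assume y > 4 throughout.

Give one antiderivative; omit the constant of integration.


The answer is 4*log(y - 4) + 3*log(y - 3) + log(y - 2).
Step 1. Decompose ∫((8*y**2 - 45*y + 60)/(y**3 - 9*y**2 + 26*y - 24)) dy by partial fractions, (8*y**2 - 45*y + 60)/(y**3 - 9*y**2 + 26*y - 24) = 1/(y - 2) + 3/(y - 3) + 4/(y - 4): now ∫(4/(y - 4)) dy + ∫(3/(y - 3)) dy + ∫(1/(y - 2)) dy.
Step 2. Evaluate the standard form [assuming y > 3]: now 3*log(y - 3) + ∫(4/(y - 4)) dy + ∫(1/(y - 2)) dy.
Step 3. Evaluate the standard form [assuming y > 4]: now 4*log(y - 4) + 3*log(y - 3) + ∫(1/(y - 2)) dy.
Step 4. Evaluate the standard form [assuming y > 2]: now 4*log(y - 4) + 3*log(y - 3) + log(y - 2).
Answer: 4*log(y - 4) + 3*log(y - 3) + log(y - 2).


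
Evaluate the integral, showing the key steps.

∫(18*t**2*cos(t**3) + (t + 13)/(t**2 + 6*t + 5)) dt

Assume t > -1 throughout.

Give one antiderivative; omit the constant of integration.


Step 1. Rewrite: now ∫(18*t**2*cos(t**3)) dt + ∫((t + 13)/(t**2 + 6*t + 5)) dt.
Step 2. Substitute u = t**3, turning ∫(18*t**2*cos(t**3)) dt into ∫(6*cos(u)) du: now ∫((t + 13)/(t**2 + 6*t + 5)) dt + ∫(6*cos(u)) du.
Step 3. Evaluate the standard form: now 6*sin(u) + ∫((t + 13)/(t**2 + 6*t + 5)) dt.
Step 4. Substitute back u = t**3: now 6*sin(t**3) + ∫((t + 13)/(t**2 + 6*t + 5)) dt.
Step 5. Decompose ∫((t + 13)/(t**2 + 6*t + 5)) dt by partial fractions, (t + 13)/(t**2 + 6*t + 5) = -2/(t + 5) + 3/(t + 1): now 6*sin(t**3) + ∫(3/(t + 1)) dt + ∫(-2/(t + 5)) dt.
Step 6. Evaluate the standard form [assuming t > -5]: now -2*log(t + 5) + 6*sin(t**3) + ∫(3/(t + 1)) dt.
Step 7. Evaluate the standard form [assuming t > -1]: now 3*log(t + 1) - 2*log(t + 5) + 6*sin(t**3).
Answer: 3*log(t + 1) - 2*log(t + 5) + 6*sin(t**3).


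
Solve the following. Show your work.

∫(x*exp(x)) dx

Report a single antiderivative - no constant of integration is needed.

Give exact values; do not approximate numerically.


Step 1. Integrate ∫(x*exp(x)) dx by parts with u = x, dv = (exp(x)) dx, so v = exp(x): now x*exp(x) + ∫(-exp(x)) dx.
Step 2. Evaluate the standard form: now x*exp(x) - exp(x).
Answer: x*exp(x) - exp(x).


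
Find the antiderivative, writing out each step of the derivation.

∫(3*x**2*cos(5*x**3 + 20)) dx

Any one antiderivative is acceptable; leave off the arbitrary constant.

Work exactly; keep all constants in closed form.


Step 1. Substitute u = x**3 + 4, turning ∫(3*x**2*cos(5*x**3 + 20)) dx into ∫(cos(5*u)) du: now ∫(cos(5*u)) du.
Step 2. Evaluate the standard form: now sin(5*u)/5.
Step 3. Substitute back u = x**3 + 4: now sin(5*x**3 + 20)/5.
Answer: sin(5*x**3 + 20)/5.


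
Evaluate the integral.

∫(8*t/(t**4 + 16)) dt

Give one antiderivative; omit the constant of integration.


Answer: atan(t**2/4).


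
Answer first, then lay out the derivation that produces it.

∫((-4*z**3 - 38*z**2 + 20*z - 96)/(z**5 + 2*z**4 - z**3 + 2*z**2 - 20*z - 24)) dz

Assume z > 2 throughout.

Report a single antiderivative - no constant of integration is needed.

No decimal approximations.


The answer is -2*log(z - 2) + 5*log(z + 1) - 3*log(z + 3) - 2*atan(z/2).
Step 1. Decompose ∫((-4*z**3 - 38*z**2 + 20*z - 96)/(z**5 + 2*z**4 - z**3 + 2*z**2 - 20*z - 24)) dz by partial fractions, (-4*z**3 - 38*z**2 + 20*z - 96)/(z**5 + 2*z**4 - z**3 + 2*z**2 - 20*z - 24) = -4/(z**2 + 4) - 3/(z + 3) + 5/(z + 1) - 2/(z - 2): now ∫(-2/(z - 2)) dz + ∫(5/(z + 1)) dz + ∫(-3/(z + 3)) dz + ∫(-4/(z**2 + 4)) dz.
Step 2. Evaluate the standard form [assuming z > 2]: now -2*log(z - 2) + ∫(5/(z + 1)) dz + ∫(-3/(z + 3)) dz + ∫(-4/(z**2 + 4)) dz.
Step 3. Evaluate the standard form [assuming z > -1]: now -2*log(z - 2) + 5*log(z + 1) + ∫(-3/(z + 3)) dz + ∫(-4/(z**2 + 4)) dz.
Step 4. Evaluate the standard form [assuming z > -3]: now -2*log(z - 2) + 5*log(z + 1) - 3*log(z + 3) + ∫(-4/(z**2 + 4)) dz.
Step 5. Evaluate the standard form: now -2*log(z - 2) + 5*log(z + 1) - 3*log(z + 3) - 2*atan(z/2).
Answer: -2*log(z - 2) + 5*log(z + 1) - 3*log(z + 3) - 2*atan(z/2).


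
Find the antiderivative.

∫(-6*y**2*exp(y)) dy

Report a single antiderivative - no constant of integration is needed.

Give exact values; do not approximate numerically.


Answer: -6*y**2*exp(y) + 12*y*exp(y) - 12*exp(y).


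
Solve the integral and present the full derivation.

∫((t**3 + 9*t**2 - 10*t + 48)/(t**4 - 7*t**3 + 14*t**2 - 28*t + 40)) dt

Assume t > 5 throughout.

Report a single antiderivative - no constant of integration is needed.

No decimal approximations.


Step 1. Decompose ∫((t**3 + 9*t**2 - 10*t + 48)/(t**4 - 7*t**3 + 14*t**2 - 28*t + 40)) dt by partial fractions, (t**3 + 9*t**2 - 10*t + 48)/(t**4 - 7*t**3 + 14*t**2 - 28*t + 40) = 2/(t**2 + 4) - 3/(t - 2) + 4/(t - 5): now ∫(4/(t - 5)) dt + ∫(-3/(t - 2)) dt + ∫(2/(t**2 + 4)) dt.
Step 2. Evaluate the standard form [assuming t > 2]: now -3*log(t - 2) + ∫(4/(t - 5)) dt + ∫(2/(t**2 + 4)) dt.
Step 3. Evaluate the standard form [assuming t > 5]: now 4*log(t - 5) - 3*log(t - 2) + ∫(2/(t**2 + 4)) dt.
Step 4. Evaluate the standard form: now 4*log(t - 5) - 3*log(t - 2) + atan(t/2).
Answer: 4*log(t - 5) - 3*log(t - 2) + atan(t/2).


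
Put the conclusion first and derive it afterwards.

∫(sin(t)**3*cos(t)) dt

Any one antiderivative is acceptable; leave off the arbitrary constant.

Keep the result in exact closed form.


The answer is sin(t)**4/4.
Step 1. Substitute u = sin(t), turning ∫(sin(t)**3*cos(t)) dt into ∫(u**3) du: now ∫(u**3) du.
Step 2. Evaluate the standard form: now u**4/4.
Step 3. Substitute back u = sin(t): now sin(t)**4/4.
Answer: sin(t)**4/4.


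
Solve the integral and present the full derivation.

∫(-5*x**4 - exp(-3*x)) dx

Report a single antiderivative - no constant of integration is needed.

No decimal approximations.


Step 1. Rewrite: now ∫(-5*x**4) dx + ∫(-exp(-3*x)) dx.
Step 2. Evaluate the standard form: now ∫(-5*x**4) dx + exp(-3*x)/3.
Step 3. Evaluate the standard form: now -x**5 + exp(-3*x)/3.
Answer: -x**5 + exp(-3*x)/3.


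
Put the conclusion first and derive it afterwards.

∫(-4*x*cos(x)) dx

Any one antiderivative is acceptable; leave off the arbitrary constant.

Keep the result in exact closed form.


The answer is -4*x*sin(x) - 4*cos(x).
Step 1. Integrate ∫(-4*x*cos(x)) dx by parts with u = x, dv = (-4*cos(x)) dx, so v = -4*sin(x): now -4*x*sin(x) + ∫(4*sin(x)) dx.
Step 2. Evaluate the standard form: now -4*x*sin(x) - 4*cos(x).
Answer: -4*x*sin(x) - 4*cos(x).


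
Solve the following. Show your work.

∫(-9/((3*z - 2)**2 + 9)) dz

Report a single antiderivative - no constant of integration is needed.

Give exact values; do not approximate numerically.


Step 1. Substitute u = 3*z - 2, turning ∫(-9/((3*z - 2)**2 + 9)) dz into ∫(-3/(u**2 + 9)) du: now ∫(-3/(u**2 + 9)) du.
Step 2. Evaluate the standard form: now -atan(u/3).
Step 3. Substitute back u = 3*z - 2: now -atan(z - 2/3).
Answer: -atan(z - 2/3).


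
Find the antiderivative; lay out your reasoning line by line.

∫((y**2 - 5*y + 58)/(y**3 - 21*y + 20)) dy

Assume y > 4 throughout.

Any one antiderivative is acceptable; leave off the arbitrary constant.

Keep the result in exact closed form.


Step 1. Decompose ∫((y**2 - 5*y + 58)/(y**3 - 21*y + 20)) dy by partial fractions, (y**2 - 5*y + 58)/(y**3 - 21*y + 20) = 2/(y + 5) - 3/(y - 1) + 2/(y - 4): now ∫(2/(y - 4)) dy + ∫(-3/(y - 1)) dy + ∫(2/(y + 5)) dy.
Step 2. Evaluate the standard form [assuming y > 4]: now 2*log(y - 4) + ∫(-3/(y - 1)) dy + ∫(2/(y + 5)) dy.
Step 3. Evaluate the standard form [assuming y > -5]: now 2*log(y - 4) + 2*log(y + 5) + ∫(-3/(y - 1)) dy.
Step 4. Evaluate the standard form [assuming y > 1]: now 2*log(y - 4) - 3*log(y - 1) + 2*log(y + 5).
Answer: 2*log(y - 4) - 3*log(y - 1) + 2*log(y + 5).


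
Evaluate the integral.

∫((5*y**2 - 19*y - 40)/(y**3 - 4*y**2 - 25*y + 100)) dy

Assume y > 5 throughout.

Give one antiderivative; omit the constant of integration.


Answer: -log(y - 5) + 4*log(y - 4) + 2*log(y + 5).


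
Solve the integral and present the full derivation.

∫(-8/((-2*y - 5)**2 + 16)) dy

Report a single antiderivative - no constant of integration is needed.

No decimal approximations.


Step 1. Substitute u = -2*y - 5, turning ∫(-8/((-2*y - 5)**2 + 16)) dy into ∫(4/(u**2 + 16)) du: now ∫(4/(u**2 + 16)) du.
Step 2. Evaluate the standard form: now atan(u/4).
Step 3. Substitute back u = -2*y - 5: now -atan(y/2 + 5/4).
Answer: -atan(y/2 + 5/4).


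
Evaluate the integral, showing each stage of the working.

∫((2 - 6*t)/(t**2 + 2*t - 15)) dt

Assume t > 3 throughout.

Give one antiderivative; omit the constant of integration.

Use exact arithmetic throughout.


Step 1. Decompose ∫((2 - 6*t)/(t**2 + 2*t - 15)) dt by partial fractions, (2 - 6*t)/(t**2 + 2*t - 15) = -4/(t + 5) - 2/(t - 3): now ∫(-2/(t - 3)) dt + ∫(-4/(t + 5)) dt.
Step 2. Evaluate the standard form [assuming t > -5]: now -4*log(t + 5) + ∫(-2/(t - 3)) dt.
Step 3. Evaluate the standard form [assuming t > 3]: now -2*log(t - 3) - 4*log(t + 5).
Answer: -2*log(t - 3) - 4*log(t + 5).


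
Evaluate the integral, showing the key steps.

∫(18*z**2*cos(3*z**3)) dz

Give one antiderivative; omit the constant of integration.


Step 1. Substitute u = z**3, turning ∫(18*z**2*cos(3*z**3)) dz into ∫(6*cos(3*u)) du: now ∫(6*cos(3*u)) du.
Step 2. Evaluate the standard form: now 2*sin(3*u).
Step 3. Substitute back u = z**3: now 2*sin(3*z**3).
Answer: 2*sin(3*z**3).


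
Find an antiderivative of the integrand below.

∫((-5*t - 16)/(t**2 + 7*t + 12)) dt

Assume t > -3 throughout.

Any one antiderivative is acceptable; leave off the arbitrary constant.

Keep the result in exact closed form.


Answer: -log(t + 3) - 4*log(t + 4).


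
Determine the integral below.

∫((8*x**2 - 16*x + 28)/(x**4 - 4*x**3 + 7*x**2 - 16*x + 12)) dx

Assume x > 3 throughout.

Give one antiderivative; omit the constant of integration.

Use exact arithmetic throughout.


Answer: 2*log(x - 3) - 2*log(x - 1) + 2*atan(x/2).


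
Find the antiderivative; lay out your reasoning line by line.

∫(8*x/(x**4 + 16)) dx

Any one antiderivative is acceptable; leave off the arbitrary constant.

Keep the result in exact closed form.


Step 1. Substitute u = x**2, turning ∫(8*x/(x**4 + 16)) dx into ∫(4/(u**2 + 16)) du: now ∫(4/(u**2 + 16)) du.
Step 2. Evaluate the standard form: now atan(u/4).
Step 3. Substitute back u = x**2: now atan(x**2/4).
Answer: atan(x**2/4).


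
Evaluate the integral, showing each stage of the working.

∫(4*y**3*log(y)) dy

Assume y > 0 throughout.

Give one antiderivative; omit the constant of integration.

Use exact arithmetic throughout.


Step 1. Integrate ∫(4*y**3*log(y)) dy by parts with u = log(y), dv = (4*y**3) dy, so v = y**4 [assuming y > 0]: now y**4*log(y) + ∫(-y**3) dy.
Step 2. Evaluate the standard form: now y**4*log(y) - y**4/4.
Answer: y**4*log(y) - y**4/4.


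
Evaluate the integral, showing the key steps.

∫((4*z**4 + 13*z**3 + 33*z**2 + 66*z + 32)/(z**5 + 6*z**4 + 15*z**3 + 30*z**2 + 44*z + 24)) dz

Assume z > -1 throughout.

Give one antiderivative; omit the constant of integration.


Step 1. Decompose ∫((4*z**4 + 13*z**3 + 33*z**2 + 66*z + 32)/(z**5 + 6*z**4 + 15*z**3 + 30*z**2 + 44*z + 24)) dz by partial fractions, (4*z**4 + 13*z**3 + 33*z**2 + 66*z + 32)/(z**5 + 6*z**4 + 15*z**3 + 30*z**2 + 44*z + 24) = 2/(z**2 + 4) + 4/(z + 3) + 1/(z + 2) - 1/(z + 1): now ∫(-1/(z + 1)) dz + ∫(1/(z + 2)) dz + ∫(4/(z + 3)) dz + ∫(2/(z**2 + 4)) dz.
Step 2. Evaluate the standard form [assuming z > -2]: now log(z + 2) + ∫(-1/(z + 1)) dz + ∫(4/(z + 3)) dz + ∫(2/(z**2 + 4)) dz.
Step 3. Evaluate the standard form [assuming z > -1]: now -log(z + 1) + log(z + 2) + ∫(4/(z + 3)) dz + ∫(2/(z**2 + 4)) dz.
Step 4. Evaluate the standard form [assuming z > -3]: now -log(z + 1) + log(z + 2) + 4*log(z + 3) + ∫(2/(z**2 + 4)) dz.
Step 5. Evaluate the standard form: now -log(z + 1) + log(z + 2) + 4*log(z + 3) + atan(z/2).
Answer: -log(z + 1) + log(z + 2) + 4*log(z + 3) + atan(z/2).


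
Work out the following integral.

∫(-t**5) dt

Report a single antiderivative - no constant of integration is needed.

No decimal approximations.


Answer: -t**6/6.


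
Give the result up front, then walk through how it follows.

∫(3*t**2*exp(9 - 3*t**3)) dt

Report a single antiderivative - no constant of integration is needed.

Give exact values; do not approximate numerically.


The answer is -exp(9 - 3*t**3)/3.
Step 1. Substitute u = t**3 - 3, turning ∫(3*t**2*exp(9 - 3*t**3)) dt into ∫(exp(-3*u)) du: now ∫(exp(-3*u)) du.
Step 2. Evaluate the standard form: now -exp(-3*u)/3.
Step 3. Substitute back u = t**3 - 3: now -exp(9 - 3*t**3)/3.
Answer: -exp(9 - 3*t**3)/3.


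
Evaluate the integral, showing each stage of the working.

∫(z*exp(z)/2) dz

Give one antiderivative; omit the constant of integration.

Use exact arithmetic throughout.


Step 1. Integrate ∫(z*exp(z)/2) dz by parts with u = z, dv = (exp(z)/2) dz, so v = exp(z)/2: now z*exp(z)/2 + ∫(-exp(z)/2) dz.
Step 2. Evaluate the standard form: now z*exp(z)/2 - exp(z)/2.
Answer: z*exp(z)/2 - exp(z)/2.


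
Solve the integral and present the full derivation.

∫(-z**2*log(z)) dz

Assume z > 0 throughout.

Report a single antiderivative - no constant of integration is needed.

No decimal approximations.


Step 1. Integrate ∫(-z**2*log(z)) dz by parts with u = log(z), dv = (-z**2) dz, so v = -z**3/3 [assuming z > 0]: now -z**3*log(z)/3 + ∫(z**2/3) dz.
Step 2. Evaluate the standard form: now -z**3*log(z)/3 + z**3/9.
Answer: -z**3*log(z)/3 + z**3/9.


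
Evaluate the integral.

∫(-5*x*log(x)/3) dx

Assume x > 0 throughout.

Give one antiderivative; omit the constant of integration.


Answer: -5*x**2*log(x)/6 + 5*x**2/12.


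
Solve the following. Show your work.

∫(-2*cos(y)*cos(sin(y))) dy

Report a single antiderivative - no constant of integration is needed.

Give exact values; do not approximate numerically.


Step 1. Substitute u = sin(y), turning ∫(-2*cos(y)*cos(sin(y))) dy into ∫(-2*cos(u)) du: now ∫(-2*cos(u)) du.
Step 2. Evaluate the standard form: now -2*sin(u).
Step 3. Substitute back u = sin(y): now -2*sin(sin(y)).
Answer: -2*sin(sin(y)).


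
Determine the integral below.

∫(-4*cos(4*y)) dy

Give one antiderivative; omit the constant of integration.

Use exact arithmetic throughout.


Answer: -sin(4*y).


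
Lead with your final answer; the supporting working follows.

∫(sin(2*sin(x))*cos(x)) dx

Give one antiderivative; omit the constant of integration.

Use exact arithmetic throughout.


The answer is -cos(2*sin(x))/2.
Step 1. Substitute u = sin(x), turning ∫(sin(2*sin(x))*cos(x)) dx into ∫(sin(2*u)) du: now ∫(sin(2*u)) du.
Step 2. Evaluate the standard form: now -cos(2*u)/2.
Step 3. Substitute back u = sin(x): now -cos(2*sin(x))/2.
Answer: -cos(2*sin(x))/2.


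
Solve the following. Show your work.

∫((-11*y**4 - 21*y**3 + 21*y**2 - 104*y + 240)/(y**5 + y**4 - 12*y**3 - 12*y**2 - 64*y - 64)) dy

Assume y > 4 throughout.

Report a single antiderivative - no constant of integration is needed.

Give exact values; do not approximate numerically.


Step 1. Decompose ∫((-11*y**4 - 21*y**3 + 21*y**2 - 104*y + 240)/(y**5 + y**4 - 12*y**3 - 12*y**2 - 64*y - 64)) dy by partial fractions, (-11*y**4 - 21*y**3 + 21*y**2 - 104*y + 240)/(y**5 + y**4 - 12*y**3 - 12*y**2 - 64*y - 64) = 1/(y**2 + 4) - 1/(y + 4) - 5/(y + 1) - 5/(y - 4): now ∫(-5/(y - 4)) dy + ∫(-5/(y + 1)) dy + ∫(-1/(y + 4)) dy + ∫(1/(y**2 + 4)) dy.
Step 2. Evaluate the standard form [assuming y > 4]: now -5*log(y - 4) + ∫(-5/(y + 1)) dy + ∫(-1/(y + 4)) dy + ∫(1/(y**2 + 4)) dy.
Step 3. Evaluate the standard form [assuming y > -1]: now -5*log(y - 4) - 5*log(y + 1) + ∫(-1/(y + 4)) dy + ∫(1/(y**2 + 4)) dy.
Step 4. Evaluate the standard form [assuming y > -4]: now -5*log(y - 4) - 5*log(y + 1) - log(y + 4) + ∫(1/(y**2 + 4)) dy.
Step 5. Evaluate the standard form: now -5*log(y - 4) - 5*log(y + 1) - log(y + 4) + atan(y/2)/2.
Answer: -5*log(y - 4) - 5*log(y + 1) - log(y + 4) + atan(y/2)/2.


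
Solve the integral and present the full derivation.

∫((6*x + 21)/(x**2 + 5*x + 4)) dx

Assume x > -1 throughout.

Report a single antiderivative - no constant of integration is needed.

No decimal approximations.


Step 1. Decompose ∫((6*x + 21)/(x**2 + 5*x + 4)) dx by partial fractions, (6*x + 21)/(x**2 + 5*x + 4) = 1/(x + 4) + 5/(x + 1): now ∫(5/(x + 1)) dx + ∫(1/(x + 4)) dx.
Step 2. Evaluate the standard form [assuming x > -4]: now log(x + 4) + ∫(5/(x + 1)) dx.
Step 3. Evaluate the standard form [assuming x > -1]: now 5*log(x + 1) + log(x + 4).
Answer: 5*log(x + 1) + log(x + 4).


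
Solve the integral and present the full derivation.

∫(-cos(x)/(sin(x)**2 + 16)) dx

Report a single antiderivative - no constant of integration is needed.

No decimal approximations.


Step 1. Substitute u = sin(x), turning ∫(-cos(x)/(sin(x)**2 + 16)) dx into ∫(-1/(u**2 + 16)) du: now ∫(-1/(u**2 + 16)) du.
Step 2. Evaluate the standard form: now -atan(u/4)/4.
Step 3. Substitute back u = sin(x): now -atan(sin(x)/4)/4.
Answer: -atan(sin(x)/4)/4.


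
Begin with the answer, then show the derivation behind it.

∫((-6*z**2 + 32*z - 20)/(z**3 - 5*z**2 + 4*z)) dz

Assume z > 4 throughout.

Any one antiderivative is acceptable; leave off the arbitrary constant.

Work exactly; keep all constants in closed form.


The answer is -5*log(z) + log(z - 4) - 2*log(z - 1).
Step 1. Decompose ∫((-6*z**2 + 32*z - 20)/(z**3 - 5*z**2 + 4*z)) dz by partial fractions, (-6*z**2 + 32*z - 20)/(z**3 - 5*z**2 + 4*z) = -2/(z - 1) + 1/(z - 4) - 5/z: now ∫(-5/z) dz + ∫(1/(z - 4)) dz + ∫(-2/(z - 1)) dz.
Step 2. Evaluate the standard form [assuming z > 0]: now -5*log(z) + ∫(1/(z - 4)) dz + ∫(-2/(z - 1)) dz.
Step 3. Evaluate the standard form [assuming z > 1]: now -5*log(z) - 2*log(z - 1) + ∫(1/(z - 4)) dz.
Step 4. Evaluate the standard form [assuming z > 4]: now -5*log(z) + log(z - 4) - 2*log(z - 1).
Answer: -5*log(z) + log(z - 4) - 2*log(z - 1).


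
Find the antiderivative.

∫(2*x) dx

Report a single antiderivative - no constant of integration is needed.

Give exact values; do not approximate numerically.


Answer: x**2.


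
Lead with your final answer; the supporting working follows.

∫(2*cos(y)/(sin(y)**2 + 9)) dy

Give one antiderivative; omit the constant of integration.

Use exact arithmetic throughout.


The answer is 2*atan(sin(y)/3)/3.
Step 1. Substitute u = sin(y), turning ∫(2*cos(y)/(sin(y)**2 + 9)) dy into ∫(2/(u**2 + 9)) du: now ∫(2/(u**2 + 9)) du.
Step 2. Evaluate the standard form: now 2*atan(u/3)/3.
Step 3. Substitute back u = sin(y): now 2*atan(sin(y)/3)/3.
Answer: 2*atan(sin(y)/3)/3.


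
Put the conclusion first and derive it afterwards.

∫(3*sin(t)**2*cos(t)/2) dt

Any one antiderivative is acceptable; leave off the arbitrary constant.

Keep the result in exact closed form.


The answer is sin(t)**3/2.
Step 1. Substitute u = sin(t), turning ∫(3*sin(t)**2*cos(t)/2) dt into ∫(3*u**2/2) du: now ∫(3*u**2/2) du.
Step 2. Evaluate the standard form: now u**3/2.
Step 3. Substitute back u = sin(t): now sin(t)**3/2.
Answer: sin(t)**3/2.


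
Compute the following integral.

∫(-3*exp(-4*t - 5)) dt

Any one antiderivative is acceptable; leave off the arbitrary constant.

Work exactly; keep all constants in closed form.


Answer: 3*exp(-4*t - 5)/4.


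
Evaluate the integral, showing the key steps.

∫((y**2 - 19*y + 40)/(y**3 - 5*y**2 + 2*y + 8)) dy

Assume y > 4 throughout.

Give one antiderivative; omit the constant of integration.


Step 1. Decompose ∫((y**2 - 19*y + 40)/(y**3 - 5*y**2 + 2*y + 8)) dy by partial fractions, (y**2 - 19*y + 40)/(y**3 - 5*y**2 + 2*y + 8) = 4/(y + 1) - 1/(y - 2) - 2/(y - 4): now ∫(-2/(y - 4)) dy + ∫(-1/(y - 2)) dy + ∫(4/(y + 1)) dy.
Step 2. Evaluate the standard form [assuming y > 2]: now -log(y - 2) + ∫(-2/(y - 4)) dy + ∫(4/(y + 1)) dy.
Step 3. Evaluate the standard form [assuming y > 4]: now -2*log(y - 4) - log(y - 2) + ∫(4/(y + 1)) dy.
Step 4. Evaluate the standard form [assuming y > -1]: now -2*log(y - 4) - log(y - 2) + 4*log(y + 1).
Answer: -2*log(y - 4) - log(y - 2) + 4*log(y + 1).


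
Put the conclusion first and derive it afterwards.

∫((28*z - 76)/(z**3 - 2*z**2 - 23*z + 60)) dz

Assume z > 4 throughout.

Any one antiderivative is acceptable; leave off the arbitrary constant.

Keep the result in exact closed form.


The answer is 4*log(z - 4) - log(z - 3) - 3*log(z + 5).
Step 1. Decompose ∫((28*z - 76)/(z**3 - 2*z**2 - 23*z + 60)) dz by partial fractions, (28*z - 76)/(z**3 - 2*z**2 - 23*z + 60) = -3/(z + 5) - 1/(z - 3) + 4/(z - 4): now ∫(4/(z - 4)) dz + ∫(-1/(z - 3)) dz + ∫(-3/(z + 5)) dz.
Step 2. Evaluate the standard form [assuming z > 3]: now -log(z - 3) + ∫(4/(z - 4)) dz + ∫(-3/(z + 5)) dz.
Step 3. Evaluate the standard form [assuming z > -5]: now -log(z - 3) - 3*log(z + 5) + ∫(4/(z - 4)) dz.
Step 4. Evaluate the standard form [assuming z > 4]: now 4*log(z - 4) - log(z - 3) - 3*log(z + 5).
Answer: 4*log(z - 4) - log(z - 3) - 3*log(z + 5).


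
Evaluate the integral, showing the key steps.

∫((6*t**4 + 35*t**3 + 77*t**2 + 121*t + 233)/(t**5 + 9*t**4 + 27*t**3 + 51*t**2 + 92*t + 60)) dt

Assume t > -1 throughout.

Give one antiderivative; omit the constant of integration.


Step 1. Decompose ∫((6*t**4 + 35*t**3 + 77*t**2 + 121*t + 233)/(t**5 + 9*t**4 + 27*t**3 + 51*t**2 + 92*t + 60)) dt by partial fractions, (6*t**4 + 35*t**3 + 77*t**2 + 121*t + 233)/(t**5 + 9*t**4 + 27*t**3 + 51*t**2 + 92*t + 60) = -1/(t**2 + 4) + 4/(t + 5) - 2/(t + 3) + 4/(t + 1): now ∫(4/(t + 1)) dt + ∫(-2/(t + 3)) dt + ∫(4/(t + 5)) dt + ∫(-1/(t**2 + 4)) dt.
Step 2. Evaluate the standard form [assuming t > -1]: now 4*log(t + 1) + ∫(-2/(t + 3)) dt + ∫(4/(t + 5)) dt + ∫(-1/(t**2 + 4)) dt.
Step 3. Evaluate the standard form [assuming t > -5]: now 4*log(t + 1) + 4*log(t + 5) + ∫(-2/(t + 3)) dt + ∫(-1/(t**2 + 4)) dt.
Step 4. Evaluate the standard form [assuming t > -3]: now 4*log(t + 1) - 2*log(t + 3) + 4*log(t + 5) + ∫(-1/(t**2 + 4)) dt.
Step 5. Evaluate the standard form: now 4*log(t + 1) - 2*log(t + 3) + 4*log(t + 5) - atan(t/2)/2.
Answer: 4*log(t + 1) - 2*log(t + 3) + 4*log(t + 5) - atan(t/2)/2.


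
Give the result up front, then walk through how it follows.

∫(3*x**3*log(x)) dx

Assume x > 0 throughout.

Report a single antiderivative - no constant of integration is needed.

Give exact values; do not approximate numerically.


The answer is 3*x**4*log(x)/4 - 3*x**4/16.
Step 1. Integrate ∫(3*x**3*log(x)) dx by parts with u = log(x), dv = (3*x**3) dx, so v = 3*x**4/4 [assuming x > 0]: now 3*x**4*log(x)/4 + ∫(-3*x**3/4) dx.
Step 2. Evaluate the standard form: now 3*x**4*log(x)/4 - 3*x**4/16.
Answer: 3*x**4*log(x)/4 - 3*x**4/16.


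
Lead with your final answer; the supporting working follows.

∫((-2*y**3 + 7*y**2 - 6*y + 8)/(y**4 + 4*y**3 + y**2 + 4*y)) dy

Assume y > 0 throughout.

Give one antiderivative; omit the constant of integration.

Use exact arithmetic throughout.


The answer is 2*log(y) - 4*log(y + 4) - atan(y).
Step 1. Decompose ∫((-2*y**3 + 7*y**2 - 6*y + 8)/(y**4 + 4*y**3 + y**2 + 4*y)) dy by partial fractions, (-2*y**3 + 7*y**2 - 6*y + 8)/(y**4 + 4*y**3 + y**2 + 4*y) = -1/(y**2 + 1) - 4/(y + 4) + 2/y: now ∫(2/y) dy + ∫(-4/(y + 4)) dy + ∫(-1/(y**2 + 1)) dy.
Step 2. Evaluate the standard form [assuming y > -4]: now -4*log(y + 4) + ∫(2/y) dy + ∫(-1/(y**2 + 1)) dy.
Step 3. Evaluate the standard form [assuming y > 0]: now 2*log(y) - 4*log(y + 4) + ∫(-1/(y**2 + 1)) dy.
Step 4. Evaluate the standard form: now 2*log(y) - 4*log(y + 4) - atan(y).
Answer: 2*log(y) - 4*log(y + 4) - atan(y).


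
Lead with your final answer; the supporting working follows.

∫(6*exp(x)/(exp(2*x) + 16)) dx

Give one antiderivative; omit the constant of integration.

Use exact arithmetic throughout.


The answer is 3*atan(exp(x)/4)/2.
Step 1. Substitute u = exp(x), turning ∫(6*exp(x)/(exp(2*x) + 16)) dx into ∫(6/(u**2 + 16)) du: now ∫(6/(u**2 + 16)) du.
Step 2. Evaluate the standard form: now 3*atan(u/4)/2.
Step 3. Substitute back u = exp(x): now 3*atan(exp(x)/4)/2.
Answer: 3*atan(exp(x)/4)/2.


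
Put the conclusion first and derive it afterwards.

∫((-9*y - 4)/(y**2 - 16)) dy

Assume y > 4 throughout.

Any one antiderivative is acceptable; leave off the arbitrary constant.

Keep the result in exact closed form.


The answer is -5*log(y - 4) - 4*log(y + 4).
Step 1. Decompose ∫((-9*y - 4)/(y**2 - 16)) dy by partial fractions, (-9*y - 4)/(y**2 - 16) = -4/(y + 4) - 5/(y - 4): now ∫(-5/(y - 4)) dy + ∫(-4/(y + 4)) dy.
Step 2. Evaluate the standard form [assuming y > -4]: now -4*log(y + 4) + ∫(-5/(y - 4)) dy.
Step 3. Evaluate the standard form [assuming y > 4]: now -5*log(y - 4) - 4*log(y + 4).
Answer: -5*log(y - 4) - 4*log(y + 4).


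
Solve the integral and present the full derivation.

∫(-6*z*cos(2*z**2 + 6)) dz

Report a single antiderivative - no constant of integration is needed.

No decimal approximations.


Step 1. Substitute u = z**2 + 3, turning ∫(-6*z*cos(2*z**2 + 6)) dz into ∫(-3*cos(2*u)) du: now ∫(-3*cos(2*u)) du.
Step 2. Evaluate the standard form: now -3*sin(2*u)/2.
Step 3. Substitute back u = z**2 + 3: now -3*sin(2*z**2 + 6)/2.
Answer: -3*sin(2*z**2 + 6)/2.
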